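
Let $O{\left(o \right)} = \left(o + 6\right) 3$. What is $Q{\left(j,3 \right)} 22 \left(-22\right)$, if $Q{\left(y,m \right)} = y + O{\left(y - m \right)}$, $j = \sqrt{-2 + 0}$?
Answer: $-4356 - 1936 i \sqrt{2} \approx -4356.0 - 2737.9 i$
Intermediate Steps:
$O{\left(o \right)} = 18 + 3 o$ ($O{\left(o \right)} = \left(6 + o\right) 3 = 18 + 3 o$)
$j = i \sqrt{2}$ ($j = \sqrt{-2} = i \sqrt{2} \approx 1.4142 i$)
$Q{\left(y,m \right)} = 18 - 3 m + 4 y$ ($Q{\left(y,m \right)} = y + \left(18 + 3 \left(y - m\right)\right) = y - \left(-18 - 3 y + 3 m\right) = y + \left(18 - 3 m + 3 y\right) = 18 - 3 m + 4 y$)
$Q{\left(j,3 \right)} 22 \left(-22\right) = \left(18 - 9 + 4 i \sqrt{2}\right) 22 \left(-22\right) = \left(9 + 4 i \sqrt{2}\right) 22 \left(-22\right) = \left(198 + 88 i \sqrt{2}\right) \left(-22\right) = -4356 - 1936 i \sqrt{2}$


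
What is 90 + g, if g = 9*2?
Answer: 108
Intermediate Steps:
g = 18
90 + g = 90 + 18 = 108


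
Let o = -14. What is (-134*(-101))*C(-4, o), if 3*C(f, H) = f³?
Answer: -866176/3 ≈ -2.8873e+5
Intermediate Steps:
C(f, H) = f³/3
(-134*(-101))*C(-4, o) = (-134*(-101))*((⅓)*(-4)³) = 13534*((⅓)*(-64)) = 13534*(-64/3) = -866176/3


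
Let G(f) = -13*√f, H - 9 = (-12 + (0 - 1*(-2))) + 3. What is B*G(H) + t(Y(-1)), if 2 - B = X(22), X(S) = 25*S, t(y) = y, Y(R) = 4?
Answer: 4 + 7124*√2 ≈ 10079.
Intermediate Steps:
H = 2 (H = 9 + ((-12 + (0 - 1*(-2))) + 3) = 9 + ((-12 + (0 + 2)) + 3) = 9 + ((-12 + 2) + 3) = 9 + (-10 + 3) = 9 - 7 = 2)
B = -548 (B = 2 - 25*22 = 2 - 1*550 = 2 - 550 = -548)
B*G(H) + t(Y(-1)) = -(-7124)*√2 + 4 = 7124*√2 + 4 = 4 + 7124*√2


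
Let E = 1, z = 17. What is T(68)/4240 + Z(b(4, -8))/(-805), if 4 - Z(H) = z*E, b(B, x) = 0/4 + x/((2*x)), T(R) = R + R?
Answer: 823/17066 ≈ 0.048225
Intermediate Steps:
T(R) = 2*R
b(B, x) = ½ (b(B, x) = 0*(¼) + x*(1/(2*x)) = 0 + ½ = ½)
Z(H) = -13 (Z(H) = 4 - 17 = -13)
T(68)/4240 + Z(b(4, -8))/(-805) = (2*68)/4240 - 13/(-805) = 136*(1/4240) - 13*(-1/805) = 17/530 + 13/805 = 823/17066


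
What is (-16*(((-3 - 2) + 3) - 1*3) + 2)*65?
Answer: 5330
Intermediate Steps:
(-16*(((-3 - 2) + 3) - 1*3) + 2)*65 = (-16*((-5 + 3) - 3) + 2)*65 = (-16*(-2 - 3) + 2)*65 = (-16*(-5) + 2)*65 = (80 + 2)*65 = 82*65 = 5330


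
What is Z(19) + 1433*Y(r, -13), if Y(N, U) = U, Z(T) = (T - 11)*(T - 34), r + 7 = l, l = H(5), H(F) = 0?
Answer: -18749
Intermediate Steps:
l = 0
r = -7 (r = -7 + 0 = -7)
Z(T) = (-34 + T)*(-11 + T) (Z(T) = (-11 + T)*(-34 + T) = (-34 + T)*(-11 + T))
Z(19) + 1433*Y(r, -13) = (374 + 19² - 45*19) + 1433*(-13) = (374 + 361 - 855) - 18629 = -120 - 18629 = -18749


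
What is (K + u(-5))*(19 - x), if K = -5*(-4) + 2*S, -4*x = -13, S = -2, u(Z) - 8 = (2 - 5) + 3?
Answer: 378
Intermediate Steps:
u(Z) = 8 (u(Z) = 8 + ((2 - 5) + 3) = 8 + (-3 + 3) = 8 + 0 = 8)
x = 13/4 (x = -¼*(-13) = 13/4 ≈ 3.2500)
K = 16 (K = -5*(-4) + 2*(-2) = 20 - 4 = 16)
(K + u(-5))*(19 - x) = (16 + 8)*(19 - 1*13/4) = 24*(19 - 13/4) = 24*(63/4) = 378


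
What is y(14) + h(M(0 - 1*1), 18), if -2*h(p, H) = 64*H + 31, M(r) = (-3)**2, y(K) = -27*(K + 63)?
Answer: -5341/2 ≈ -2670.5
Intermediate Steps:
y(K) = -1701 - 27*K (y(K) = -27*(63 + K) = -1701 - 27*K)
M(r) = 9
h(p, H) = -31/2 - 32*H (h(p, H) = -(64*H + 31)/2 = -(31 + 64*H)/2 = -31/2 - 32*H)
y(14) + h(M(0 - 1*1), 18) = (-1701 - 27*14) + (-31/2 - 32*18) = (-1701 - 378) + (-31/2 - 576) = -2079 - 1183/2 = -5341/2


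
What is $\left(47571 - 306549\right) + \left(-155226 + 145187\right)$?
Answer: $-269017$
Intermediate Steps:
$\left(47571 - 306549\right) + \left(-155226 + 145187\right) = -258978 - 10039 = -269017$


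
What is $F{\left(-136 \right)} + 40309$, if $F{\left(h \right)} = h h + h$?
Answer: $58669$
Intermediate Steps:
$F{\left(h \right)} = h + h^{2}$ ($F{\left(h \right)} = h^{2} + h = h + h^{2}$)
$F{\left(-136 \right)} + 40309 = - 136 \left(1 - 136\right) + 40309 = \left(-136\right) \left(-135\right) + 40309 = 18360 + 40309 = 58669$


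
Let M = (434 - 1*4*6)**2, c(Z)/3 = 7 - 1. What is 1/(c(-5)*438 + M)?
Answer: 1/175984 ≈ 5.6823e-6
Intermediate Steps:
c(Z) = 18 (c(Z) = 3*(7 - 1) = 3*6 = 18)
M = 168100 (M = (434 - 4*6)**2 = (434 - 24)**2 = 410**2 = 168100)
1/(c(-5)*438 + M) = 1/(18*438 + 168100) = 1/(7884 + 168100) = 1/175984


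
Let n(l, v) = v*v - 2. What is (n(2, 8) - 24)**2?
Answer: 1444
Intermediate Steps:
n(l, v) = -2 + v**2 (n(l, v) = v**2 - 2 = -2 + v**2)
(n(2, 8) - 24)**2 = ((-2 + 8**2) - 24)**2 = ((-2 + 64) - 24)**2 = (62 - 24)**2 = 38**2 = 1444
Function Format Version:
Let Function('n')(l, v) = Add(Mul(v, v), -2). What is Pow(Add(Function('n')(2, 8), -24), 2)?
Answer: 1444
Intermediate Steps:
Function('n')(l, v) = Add(-2, Pow(v, 2)) (Function('n')(l, v) = Add(Pow(v, 2), -2) = Add(-2, Pow(v, 2)))
Pow(Add(Function('n')(2, 8), -24), 2) = Pow(Add(Add(-2, Pow(8, 2)), -24), 2) = Pow(Add(Add(-2, 64), -24), 2) = Pow(Add(62, -24), 2) = Pow(38, 2) = 1444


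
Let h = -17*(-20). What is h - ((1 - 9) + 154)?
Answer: 194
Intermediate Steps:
h = 340
h - ((1 - 9) + 154) = 340 - ((1 - 9) + 154) = 340 - (-8 + 154) = 340 - 1*146 = 340 - 146 = 194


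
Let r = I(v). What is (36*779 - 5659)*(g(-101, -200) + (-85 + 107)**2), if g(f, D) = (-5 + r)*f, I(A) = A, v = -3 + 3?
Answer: 22138765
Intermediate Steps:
v = 0
r = 0
g(f, D) = -5*f (g(f, D) = (-5 + 0)*f = -5*f)
(36*779 - 5659)*(g(-101, -200) + (-85 + 107)**2) = (36*779 - 5659)*(-5*(-101) + (-85 + 107)**2) = (28044 - 5659)*(505 + 22**2) = 22385*(505 + 484) = 22385*989 = 22138765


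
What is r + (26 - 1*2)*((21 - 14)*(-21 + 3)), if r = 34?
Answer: -2990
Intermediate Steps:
r + (26 - 1*2)*((21 - 14)*(-21 + 3)) = 34 + (26 - 1*2)*((21 - 14)*(-21 + 3)) = 34 + (26 - 2)*(7*(-18)) = 34 + 24*(-126) = 34 - 3024 = -2990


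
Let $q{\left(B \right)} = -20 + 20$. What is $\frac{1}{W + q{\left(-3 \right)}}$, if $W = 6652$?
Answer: $\frac{1}{6652} \approx 0.00015033$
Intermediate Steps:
$q{\left(B \right)} = 0$
$\frac{1}{W + q{\left(-3 \right)}} = \frac{1}{6652 + 0} = \frac{1}{6652}$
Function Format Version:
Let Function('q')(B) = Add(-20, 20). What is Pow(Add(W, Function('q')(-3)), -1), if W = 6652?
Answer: Rational(1, 6652) ≈ 0.00015033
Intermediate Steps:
Function('q')(B) = 0
Pow(Add(W, Function('q')(-3)), -1) = Pow(Add(6652, 0), -1) = Pow(6652, -1) = Rational(1, 6652)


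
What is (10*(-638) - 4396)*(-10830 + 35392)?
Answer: -264680112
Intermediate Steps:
(10*(-638) - 4396)*(-10830 + 35392) = (-6380 - 4396)*24562 = -10776*24562 = -264680112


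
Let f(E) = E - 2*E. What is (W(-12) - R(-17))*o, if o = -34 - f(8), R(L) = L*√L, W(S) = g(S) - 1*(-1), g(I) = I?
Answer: 286 - 442*I*√17 ≈ 286.0 - 1822.4*I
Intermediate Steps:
f(E) = -E
W(S) = 1 + S (W(S) = S - 1*(-1) = S + 1 = 1 + S)
R(L) = L^(3/2)
o = -26 (o = -34 - (-1)*8 = -34 - 1*(-8) = -34 + 8 = -26)
(W(-12) - R(-17))*o = ((1 - 12) - (-17)^(3/2))*(-26) = (-11 - (-17)*I*√17)*(-26) = (-11 + 17*I*√17)*(-26) = 286 - 442*I*√17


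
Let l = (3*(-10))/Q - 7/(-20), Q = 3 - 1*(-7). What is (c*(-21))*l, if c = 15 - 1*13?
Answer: 1113/10 ≈ 111.30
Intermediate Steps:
c = 2 (c = 15 - 13 = 2)
Q = 10 (Q = 3 + 7 = 10)
l = -53/20 (l = (3*(-10))/10 - 7/(-20) = -30*⅒ - 7*(-1/20) = -3 + 7/20 = -53/20 ≈ -2.6500)
(c*(-21))*l = (2*(-21))*(-53/20) = -42*(-53/20) = 1113/10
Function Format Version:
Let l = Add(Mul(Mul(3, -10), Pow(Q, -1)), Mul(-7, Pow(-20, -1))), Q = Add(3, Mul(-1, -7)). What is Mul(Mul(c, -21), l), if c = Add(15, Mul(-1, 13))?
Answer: Rational(1113, 10) ≈ 111.30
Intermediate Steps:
c = 2 (c = Add(15, -13) = 2)
Q = 10 (Q = Add(3, 7) = 10)
l = Rational(-53, 20) (l = Add(Mul(Mul(3, -10), Pow(10, -1)), Mul(-7, Pow(-20, -1))) = Add(Mul(-30, Rational(1, 10)), Mul(-7, Rational(-1, 20))) = Add(-3, Rational(7, 20)) = Rational(-53, 20) ≈ -2.6500)
Mul(Mul(c, -21), l) = Mul(Mul(2, -21), Rational(-53, 20)) = Mul(-42, Rational(-53, 20)) = Rational(1113, 10)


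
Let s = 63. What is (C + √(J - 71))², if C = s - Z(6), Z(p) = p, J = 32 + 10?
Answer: (57 + I*√29)² ≈ 3220.0 + 613.91*I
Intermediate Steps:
J = 42
C = 57 (C = 63 - 1*6 = 63 - 6 = 57)
(C + √(J - 71))² = (57 + √(42 - 71))² = (57 + √(-29))² = (57 + I*√29)²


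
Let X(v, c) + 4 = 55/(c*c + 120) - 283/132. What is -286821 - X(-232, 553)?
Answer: -11582337644429/40382628 ≈ -2.8682e+5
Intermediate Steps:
X(v, c) = -811/132 + 55/(120 + c**2) (X(v, c) = -4 + (55/(c*c + 120) - 283/132) = -4 + (55/(c**2 + 120) - 283*1/132) = -4 + (55/(120 + c**2) - 283/132) = -4 + (-283/132 + 55/(120 + c**2)) = -811/132 + 55/(120 + c**2))
-286821 - X(-232, 553) = -286821 - (-90060 - 811*553**2)/(132*(120 + 553**2)) = -286821 - (-90060 - 811*305809)/(132*(120 + 305809)) = -286821 - (-90060 - 248011099)/(132*305929) = -286821 - (-248101159)/(132*305929) = -286821 - 1*(-248101159/40382628) = -286821 + 248101159/40382628 = -11582337644429/40382628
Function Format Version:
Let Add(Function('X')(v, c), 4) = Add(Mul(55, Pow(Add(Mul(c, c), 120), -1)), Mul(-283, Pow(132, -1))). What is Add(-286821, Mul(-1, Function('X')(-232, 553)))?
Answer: Rational(-11582337644429, 40382628) ≈ -2.8682e+5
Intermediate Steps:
Function('X')(v, c) = Add(Rational(-811, 132), Mul(55, Pow(Add(120, Pow(c, 2)), -1))) (Function('X')(v, c) = Add(-4, Add(Mul(55, Pow(Add(Mul(c, c), 120), -1)), Mul(-283, Pow(132, -1)))) = Add(-4, Add(Mul(55, Pow(Add(Pow(c, 2), 120), -1)), Mul(-283, Rational(1, 132)))) = Add(-4, Add(Mul(55, Pow(Add(120, Pow(c, 2)), -1)), Rational(-283, 132))) = Add(-4, Add(Rational(-283, 132), Mul(55, Pow(Add(120, Pow(c, 2)), -1)))) = Add(Rational(-811, 132), Mul(55, Pow(Add(120, Pow(c, 2)), -1))))
Add(-286821, Mul(-1, Function('X')(-232, 553))) = Add(-286821, Mul(-1, Mul(Rational(1, 132), Pow(Add(120, Pow(553, 2)), -1), Add(-90060, Mul(-811, Pow(553, 2)))))) = Add(-286821, Mul(-1, Mul(Rational(1, 132), Pow(Add(120, 305809), -1), Add(-90060, Mul(-811, 305809))))) = Add(-286821, Mul(-1, Mul(Rational(1, 132), Pow(305929, -1), Add(-90060, -248011099)))) = Add(-286821, Mul(-1, Mul(Rational(1, 132), Rational(1, 305929), -248101159))) = Add(-286821, Mul(-1, Rational(-248101159, 40382628))) = Add(-286821, Rational(248101159, 40382628)) = Rational(-11582337644429, 40382628)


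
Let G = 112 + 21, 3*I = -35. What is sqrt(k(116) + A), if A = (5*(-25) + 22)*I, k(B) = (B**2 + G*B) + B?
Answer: sqrt(271815)/3 ≈ 173.79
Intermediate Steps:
I = -35/3 (I = (1/3)*(-35) = -35/3 ≈ -11.667)
G = 133
k(B) = B**2 + 134*B (k(B) = (B**2 + 133*B) + B = B**2 + 134*B)
A = 3605/3 (A = (5*(-25) + 22)*(-35/3) = (-125 + 22)*(-35/3) = -103*(-35/3) = 3605/3 ≈ 1201.7)
sqrt(k(116) + A) = sqrt(116*(134 + 116) + 3605/3) = sqrt(116*250 + 3605/3) = sqrt(29000 + 3605/3) = sqrt(90605/3) = sqrt(271815)/3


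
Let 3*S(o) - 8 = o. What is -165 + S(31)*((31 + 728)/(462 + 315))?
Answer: -39446/259 ≈ -152.30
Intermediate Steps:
S(o) = 8/3 + o/3
-165 + S(31)*((31 + 728)/(462 + 315)) = -165 + (8/3 + (1/3)*31)*((31 + 728)/(462 + 315)) = -165 + (8/3 + 31/3)*(759/777) = -165 + 13*(759*(1/777)) = -165 + 13*(253/259) = -165 + 3289/259 = -39446/259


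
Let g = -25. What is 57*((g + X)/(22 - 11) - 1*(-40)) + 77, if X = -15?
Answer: 23647/11 ≈ 2149.7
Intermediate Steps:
57*((g + X)/(22 - 11) - 1*(-40)) + 77 = 57*((-25 - 15)/(22 - 11) - 1*(-40)) + 77 = 57*(-40/11 + 40) + 77 = 57*(400/11) + 77 = 22800/11 + 77 = 23647/11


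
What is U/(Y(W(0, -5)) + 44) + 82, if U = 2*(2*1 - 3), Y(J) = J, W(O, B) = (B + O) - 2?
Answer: 3032/37 ≈ 81.946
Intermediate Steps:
W(O, B) = -2 + B + O
U = -2 (U = 2*(2 - 3) = 2*(-1) = -2)
U/(Y(W(0, -5)) + 44) + 82 = -2/((-2 - 5 + 0) + 44) + 82 = -2/(-7 + 44) + 82 = -2/37 + 82 = 3032/37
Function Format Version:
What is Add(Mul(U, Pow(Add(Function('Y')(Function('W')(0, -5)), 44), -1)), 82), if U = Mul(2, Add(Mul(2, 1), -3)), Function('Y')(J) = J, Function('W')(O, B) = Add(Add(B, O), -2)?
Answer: Rational(3032, 37) ≈ 81.946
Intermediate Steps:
Function('W')(O, B) = Add(-2, B, O)
U = -2 (U = Mul(2, Add(2, -3)) = Mul(2, -1) = -2)
Add(Mul(U, Pow(Add(Function('Y')(Function('W')(0, -5)), 44), -1)), 82) = Add(Mul(-2, Pow(Add(Add(-2, -5, 0), 44), -1)), 82) = Add(Mul(-2, Pow(Add(-7, 44), -1)), 82) = Add(Mul(-2, Pow(37, -1)), 82) = Add(Mul(-2, Rational(1, 37)), 82) = Add(Rational(-2, 37), 82) = Rational(3032, 37)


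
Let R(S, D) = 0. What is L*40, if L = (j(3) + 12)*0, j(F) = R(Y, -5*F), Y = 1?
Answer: 0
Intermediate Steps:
j(F) = 0
L = 0 (L = (0 + 12)*0 = 12*0 = 0)
L*40 = 0*40 = 0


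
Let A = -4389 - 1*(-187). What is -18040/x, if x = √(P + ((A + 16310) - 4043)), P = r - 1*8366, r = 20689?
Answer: -9020*√5097/5097 ≈ -126.34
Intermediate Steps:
A = -4202 (A = -4389 + 187 = -4202)
P = 12323 (P = 20689 - 1*8366 = 20689 - 8366 = 12323)
x = 2*√5097 (x = √(12323 + ((-4202 + 16310) - 4043)) = √(12323 + (12108 - 4043)) = √(12323 + 8065) = √20388 = 2*√5097 ≈ 142.79)
-18040/x = -18040*√5097/10194 = -9020*√5097/5097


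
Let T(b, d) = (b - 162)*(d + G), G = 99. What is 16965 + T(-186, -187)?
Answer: 47589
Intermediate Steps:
T(b, d) = (-162 + b)*(99 + d) (T(b, d) = (b - 162)*(d + 99) = (-162 + b)*(99 + d))
16965 + T(-186, -187) = 16965 + (-16038 - 162*(-187) + 99*(-186) - 186*(-187)) = 16965 + (-16038 + 30294 - 18414 + 34782) = 16965 + 30624 = 47589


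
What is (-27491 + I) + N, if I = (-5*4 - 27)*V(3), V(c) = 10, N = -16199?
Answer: -44160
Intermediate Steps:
I = -470 (I = (-5*4 - 27)*10 = (-20 - 27)*10 = -47*10 = -470)
(-27491 + I) + N = (-27491 - 470) - 16199 = -27961 - 16199 = -44160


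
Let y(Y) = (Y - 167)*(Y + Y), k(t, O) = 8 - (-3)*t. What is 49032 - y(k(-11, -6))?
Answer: 39432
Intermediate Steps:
k(t, O) = 8 + 3*t
y(Y) = 2*Y*(-167 + Y) (y(Y) = (-167 + Y)*(2*Y) = 2*Y*(-167 + Y))
49032 - y(k(-11, -6)) = 49032 - 2*(8 + 3*(-11))*(-167 + (8 + 3*(-11))) = 49032 - 2*(8 - 33)*(-167 + (8 - 33)) = 49032 - 2*(-25)*(-167 - 25) = 49032 - 2*(-25)*(-192) = 49032 - 1*9600 = 49032 - 9600 = 39432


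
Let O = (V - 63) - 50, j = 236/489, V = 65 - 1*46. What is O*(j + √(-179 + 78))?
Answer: -22184/489 - 94*I*√101 ≈ -45.366 - 944.69*I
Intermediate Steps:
V = 19 (V = 65 - 46 = 19)
j = 236/489 (j = 236*(1/489) = 236/489 ≈ 0.48262)
O = -94 (O = (19 - 63) - 50 = -44 - 50 = -94)
O*(j + √(-179 + 78)) = -94*(236/489 + √(-179 + 78)) = -94*(236/489 + √(-101)) = -94*(236/489 + I*√101) = -22184/489 - 94*I*√101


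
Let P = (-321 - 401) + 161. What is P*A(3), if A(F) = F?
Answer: -1683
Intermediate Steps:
P = -561 (P = -722 + 161 = -561)
P*A(3) = -561*3 = -1683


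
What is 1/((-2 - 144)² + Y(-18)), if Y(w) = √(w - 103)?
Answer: 21316/454371977 - 11*I/454371977 ≈ 4.6913e-5 - 2.4209e-8*I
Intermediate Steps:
Y(w) = √(-103 + w)
1/((-2 - 144)² + Y(-18)) = 1/((-2 - 144)² + √(-103 - 18)) = 1/((-146)² + √(-121)) = 1/(21316 + 11*I) = (21316 - 11*I)/454371977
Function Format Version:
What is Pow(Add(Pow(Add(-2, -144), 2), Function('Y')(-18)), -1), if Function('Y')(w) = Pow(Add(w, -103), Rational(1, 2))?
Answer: Add(Rational(21316, 454371977), Mul(Rational(-11, 454371977), I)) ≈ Add(4.6913e-5, Mul(-2.4209e-8, I))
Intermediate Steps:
Function('Y')(w) = Pow(Add(-103, w), Rational(1, 2))
Pow(Add(Pow(Add(-2, -144), 2), Function('Y')(-18)), -1) = Pow(Add(Pow(Add(-2, -144), 2), Pow(Add(-103, -18), Rational(1, 2))), -1) = Pow(Add(Pow(-146, 2), Pow(-121, Rational(1, 2))), -1) = Pow(Add(21316, Mul(11, I)), -1) = Mul(Rational(1, 454371977), Add(21316, Mul(-11, I)))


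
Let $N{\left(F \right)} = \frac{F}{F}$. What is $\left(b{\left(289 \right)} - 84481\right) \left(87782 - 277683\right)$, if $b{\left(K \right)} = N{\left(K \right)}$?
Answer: $16042836480$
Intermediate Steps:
$N{\left(F \right)} = 1$
$b{\left(K \right)} = 1$
$\left(b{\left(289 \right)} - 84481\right) \left(87782 - 277683\right) = \left(1 - 84481\right) \left(87782 - 277683\right) = \left(-84480\right) \left(-189901\right) = 16042836480$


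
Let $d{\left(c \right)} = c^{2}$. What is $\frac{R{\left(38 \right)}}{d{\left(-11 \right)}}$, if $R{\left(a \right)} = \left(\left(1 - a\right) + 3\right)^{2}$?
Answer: $\frac{1156}{121} \approx 9.5537$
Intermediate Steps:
$R{\left(a \right)} = \left(4 - a\right)^{2}$
$\frac{R{\left(38 \right)}}{d{\left(-11 \right)}} = \frac{\left(-4 + 38\right)^{2}}{\left(-11\right)^{2}} = \frac{34^{2}}{121} = 1156 \cdot \frac{1}{121} = \frac{1156}{121}$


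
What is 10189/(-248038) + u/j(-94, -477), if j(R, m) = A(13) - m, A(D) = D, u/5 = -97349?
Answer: -123200254/124019 ≈ -993.40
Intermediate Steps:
u = -486745 (u = 5*(-97349) = -486745)
j(R, m) = 13 - m
10189/(-248038) + u/j(-94, -477) = 10189/(-248038) - 486745/(13 - 1*(-477)) = 10189*(-1/248038) - 486745/(13 + 477) = -10189/248038 - 486745/490 = -10189/248038 - 486745*1/490 = -10189/248038 - 13907/14 = -123200254/124019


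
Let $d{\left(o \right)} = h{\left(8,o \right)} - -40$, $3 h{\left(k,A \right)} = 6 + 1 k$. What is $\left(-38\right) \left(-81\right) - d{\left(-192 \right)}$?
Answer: $\frac{9100}{3} \approx 3033.3$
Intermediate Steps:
$h{\left(k,A \right)} = 2 + \frac{k}{3}$ ($h{\left(k,A \right)} = \frac{6 + 1 k}{3} = \frac{6 + k}{3} = 2 + \frac{k}{3}$)
$d{\left(o \right)} = \frac{134}{3}$ ($d{\left(o \right)} = \left(2 + \frac{1}{3} \cdot 8\right) - -40 = \left(2 + \frac{8}{3}\right) + 40 = \frac{14}{3} + 40 = \frac{134}{3}$)
$\left(-38\right) \left(-81\right) - d{\left(-192 \right)} = \left(-38\right) \left(-81\right) - \frac{134}{3} = 3078 - \frac{134}{3} = \frac{9100}{3}$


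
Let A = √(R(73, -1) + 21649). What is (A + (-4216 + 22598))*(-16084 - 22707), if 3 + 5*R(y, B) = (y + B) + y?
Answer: -713056162 - 116373*√60215/5 ≈ -7.1877e+8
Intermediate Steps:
R(y, B) = -⅗ + B/5 + 2*y/5 (R(y, B) = -⅗ + ((y + B) + y)/5 = -⅗ + ((B + y) + y)/5 = -⅗ + (B + 2*y)/5 = -⅗ + (B/5 + 2*y/5) = -⅗ + B/5 + 2*y/5)
A = 3*√60215/5 (A = √((-⅗ + (⅕)*(-1) + (⅖)*73) + 21649) = √((-⅗ - ⅕ + 146/5) + 21649) = √(142/5 + 21649) = √(108387/5) = 3*√60215/5 ≈ 147.23)
(A + (-4216 + 22598))*(-16084 - 22707) = (3*√60215/5 + (-4216 + 22598))*(-16084 - 22707) = (3*√60215/5 + 18382)*(-38791) = (18382 + 3*√60215/5)*(-38791) = -713056162 - 116373*√60215/5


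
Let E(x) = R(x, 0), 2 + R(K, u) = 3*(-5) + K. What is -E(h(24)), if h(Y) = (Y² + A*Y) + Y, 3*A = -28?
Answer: -359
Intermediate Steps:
A = -28/3 (A = (⅓)*(-28) = -28/3 ≈ -9.3333)
h(Y) = Y² - 25*Y/3 (h(Y) = (Y² - 28*Y/3) + Y = Y² - 25*Y/3)
R(K, u) = -17 + K (R(K, u) = -2 + (3*(-5) + K) = -2 + (-15 + K) = -17 + K)
E(x) = -17 + x
-E(h(24)) = -(-17 + (⅓)*24*(-25 + 3*24)) = -(-17 + (⅓)*24*(-25 + 72)) = -(-17 + (⅓)*24*47) = -(-17 + 376) = -1*359 = -359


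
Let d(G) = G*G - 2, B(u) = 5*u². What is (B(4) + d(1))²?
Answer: 6241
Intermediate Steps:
d(G) = -2 + G² (d(G) = G² - 2 = -2 + G²)
(B(4) + d(1))² = (5*4² + (-2 + 1²))² = (5*16 + (-2 + 1))² = (80 - 1)² = 79² = 6241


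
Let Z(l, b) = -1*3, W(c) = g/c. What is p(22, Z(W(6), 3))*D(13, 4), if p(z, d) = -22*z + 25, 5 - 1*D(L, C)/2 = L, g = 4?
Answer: 7344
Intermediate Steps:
D(L, C) = 10 - 2*L
W(c) = 4/c
Z(l, b) = -3
p(z, d) = 25 - 22*z
p(22, Z(W(6), 3))*D(13, 4) = (25 - 22*22)*(10 - 2*13) = (25 - 484)*(10 - 26) = -459*(-16) = 7344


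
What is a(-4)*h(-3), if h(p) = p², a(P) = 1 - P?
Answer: 45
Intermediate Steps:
a(-4)*h(-3) = (1 - 1*(-4))*(-3)² = (1 + 4)*9 = 5*9 = 45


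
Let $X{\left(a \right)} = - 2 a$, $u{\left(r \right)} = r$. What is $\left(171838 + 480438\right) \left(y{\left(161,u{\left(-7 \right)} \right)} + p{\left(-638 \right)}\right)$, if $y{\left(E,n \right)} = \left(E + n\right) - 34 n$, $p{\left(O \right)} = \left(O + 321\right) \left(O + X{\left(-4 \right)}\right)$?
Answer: $130521732152$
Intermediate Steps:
$p{\left(O \right)} = \left(8 + O\right) \left(321 + O\right)$ ($p{\left(O \right)} = \left(O + 321\right) \left(O - -8\right) = \left(321 + O\right) \left(O + 8\right) = \left(321 + O\right) \left(8 + O\right) = \left(8 + O\right) \left(321 + O\right)$)
$y{\left(E,n \right)} = E - 33 n$
$\left(171838 + 480438\right) \left(y{\left(161,u{\left(-7 \right)} \right)} + p{\left(-638 \right)}\right) = \left(171838 + 480438\right) \left(\left(161 - -231\right) + \left(2568 + \left(-638\right)^{2} + 329 \left(-638\right)\right)\right) = 652276 \left(\left(161 + 231\right) + \left(2568 + 407044 - 209902\right)\right) = 652276 \left(392 + 199710\right) = 652276 \cdot 200102 = 130521732152$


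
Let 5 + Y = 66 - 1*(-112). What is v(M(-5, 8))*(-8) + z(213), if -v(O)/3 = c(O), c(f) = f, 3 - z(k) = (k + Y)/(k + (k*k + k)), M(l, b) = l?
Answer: -5358401/45795 ≈ -117.01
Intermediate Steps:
Y = 173 (Y = -5 + (66 - 1*(-112)) = -5 + (66 + 112) = -5 + 178 = 173)
z(k) = 3 - (173 + k)/(k² + 2*k) (z(k) = 3 - (k + 173)/(k + (k*k + k)) = 3 - (173 + k)/(k + (k² + k)) = 3 - (173 + k)/(k + (k + k²)) = 3 - (173 + k)/(k² + 2*k))
v(O) = -3*O
v(M(-5, 8))*(-8) + z(213) = -3*(-5)*(-8) + (-173 + 3*213² + 5*213)/(213*(2 + 213)) = 15*(-8) + (1/213)*(-173 + 3*45369 + 1065)/215 = -120 + (1/213)*(1/215)*(-173 + 136107 + 1065) = -120 + (1/213)*(1/215)*136999 = -120 + 136999/45795 = -5358401/45795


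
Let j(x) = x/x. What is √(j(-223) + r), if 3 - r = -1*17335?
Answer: √17339 ≈ 131.68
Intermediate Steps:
r = 17338 (r = 3 - (-1)*17335 = 3 - 1*(-17335) = 3 + 17335 = 17338)
j(x) = 1
√(j(-223) + r) = √(1 + 17338) = √17339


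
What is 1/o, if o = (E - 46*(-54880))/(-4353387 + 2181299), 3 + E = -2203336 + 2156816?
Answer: -2172088/2477957 ≈ -0.87656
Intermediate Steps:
E = -46523 (E = -3 + (-2203336 + 2156816) = -3 - 46520 = -46523)
o = -2477957/2172088 (o = (-46523 - 46*(-54880))/(-4353387 + 2181299) = (-46523 + 2524480)/(-2172088) = 2477957*(-1/2172088) = -2477957/2172088 ≈ -1.1408)
1/o = 1/(-2477957/2172088) = -2172088/2477957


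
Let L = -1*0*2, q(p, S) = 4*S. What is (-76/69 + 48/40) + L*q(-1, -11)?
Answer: 34/345 ≈ 0.098551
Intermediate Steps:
L = 0 (L = 0*2 = 0)
(-76/69 + 48/40) + L*q(-1, -11) = (-76/69 + 48/40) + 0*(4*(-11)) = (-76*1/69 + 48*(1/40)) + 0*(-44) = (-76/69 + 6/5) + 0 = 34/345 + 0 = 34/345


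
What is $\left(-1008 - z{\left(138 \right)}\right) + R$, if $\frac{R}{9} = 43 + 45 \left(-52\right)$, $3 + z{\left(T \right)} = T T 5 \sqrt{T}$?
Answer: $-21678 - 95220 \sqrt{138} \approx -1.1403 \cdot 10^{6}$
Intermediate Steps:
$z{\left(T \right)} = -3 + 5 T^{\frac{5}{2}}$ ($z{\left(T \right)} = -3 + T T 5 \sqrt{T} = -3 + T^{2} \cdot 5 \sqrt{T} = -3 + 5 T^{2} \sqrt{T} = -3 + 5 T^{\frac{5}{2}}$)
$R = -20673$ ($R = 9 \left(43 + 45 \left(-52\right)\right) = 9 \left(43 - 2340\right) = 9 \left(-2297\right) = -20673$)
$\left(-1008 - z{\left(138 \right)}\right) + R = \left(-1008 - \left(-3 + 5 \cdot 138^{\frac{5}{2}}\right)\right) - 20673 = \left(-1008 - \left(-3 + 5 \cdot 19044 \sqrt{138}\right)\right) - 20673 = \left(-1008 - \left(-3 + 95220 \sqrt{138}\right)\right) - 20673 = \left(-1008 + \left(3 - 95220 \sqrt{138}\right)\right) - 20673 = \left(-1005 - 95220 \sqrt{138}\right) - 20673 = -21678 - 95220 \sqrt{138}$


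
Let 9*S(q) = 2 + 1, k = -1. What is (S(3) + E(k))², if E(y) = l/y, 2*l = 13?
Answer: 1369/36 ≈ 38.028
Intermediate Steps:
l = 13/2 (l = (½)*13 = 13/2 ≈ 6.5000)
S(q) = ⅓ (S(q) = (2 + 1)/9 = (⅑)*3 = ⅓)
E(y) = 13/(2*y)
(S(3) + E(k))² = (⅓ + (13/2)/(-1))² = (⅓ + (13/2)*(-1))² = (⅓ - 13/2)² = (-37/6)² = 1369/36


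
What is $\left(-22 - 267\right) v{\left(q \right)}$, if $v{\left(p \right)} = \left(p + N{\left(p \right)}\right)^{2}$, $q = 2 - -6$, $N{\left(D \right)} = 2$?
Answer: $-28900$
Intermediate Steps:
$q = 8$ ($q = 2 + 6 = 8$)
$v{\left(p \right)} = \left(2 + p\right)^{2}$ ($v{\left(p \right)} = \left(p + 2\right)^{2} = \left(2 + p\right)^{2}$)
$\left(-22 - 267\right) v{\left(q \right)} = \left(-22 - 267\right) \left(2 + 8\right)^{2} = - 289 \cdot 10^{2} = \left(-289\right) 100 = -28900$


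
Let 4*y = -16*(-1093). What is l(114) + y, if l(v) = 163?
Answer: 4535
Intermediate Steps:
y = 4372 (y = (-16*(-1093))/4 = (¼)*17488 = 4372)
l(114) + y = 163 + 4372 = 4535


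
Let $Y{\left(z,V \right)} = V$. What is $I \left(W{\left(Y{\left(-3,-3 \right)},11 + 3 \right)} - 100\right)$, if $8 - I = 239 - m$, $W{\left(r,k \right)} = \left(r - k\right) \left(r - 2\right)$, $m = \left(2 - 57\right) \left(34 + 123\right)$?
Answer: $132990$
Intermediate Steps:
$m = -8635$ ($m = \left(-55\right) 157 = -8635$)
$W{\left(r,k \right)} = \left(-2 + r\right) \left(r - k\right)$ ($W{\left(r,k \right)} = \left(r - k\right) \left(-2 + r\right) = \left(-2 + r\right) \left(r - k\right)$)
$I = -8866$ ($I = 8 - \left(239 - -8635\right) = 8 - \left(239 + 8635\right) = 8 - 8874 = -8866$)
$I \left(W{\left(Y{\left(-3,-3 \right)},11 + 3 \right)} - 100\right) = - 8866 \left(\left(\left(-3\right)^{2} - -6 + 2 \left(11 + 3\right) - \left(11 + 3\right) \left(-3\right)\right) - 100\right) = - 8866 \left(\left(9 + 6 + 2 \cdot 14 - 14 \left(-3\right)\right) - 100\right) = - 8866 \left(\left(9 + 6 + 28 + 42\right) - 100\right) = - 8866 \left(85 - 100\right) = \left(-8866\right) \left(-15\right) = 132990$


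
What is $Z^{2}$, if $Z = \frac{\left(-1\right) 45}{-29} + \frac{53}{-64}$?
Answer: $\frac{1803649}{3444736} \approx 0.5236$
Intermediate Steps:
$Z = \frac{1343}{1856}$ ($Z = \left(-45\right) \left(- \frac{1}{29}\right) + 53 \left(- \frac{1}{64}\right) = \frac{45}{29} - \frac{53}{64} = \frac{1343}{1856} \approx 0.7236$)
$Z^{2} = \left(\frac{1343}{1856}\right)^{2} = \frac{1803649}{3444736}$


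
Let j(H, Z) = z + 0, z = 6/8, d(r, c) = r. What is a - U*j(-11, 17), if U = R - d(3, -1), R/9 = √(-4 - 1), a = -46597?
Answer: -186379/4 - 27*I*√5/4 ≈ -46595.0 - 15.093*I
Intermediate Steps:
z = ¾ (z = 6*(⅛) = ¾ ≈ 0.75000)
j(H, Z) = ¾ (j(H, Z) = ¾ + 0 = ¾)
R = 9*I*√5 (R = 9*√(-4 - 1) = 9*√(-5) = 9*(I*√5) = 9*I*√5 ≈ 20.125*I)
U = -3 + 9*I*√5 (U = 9*I*√5 - 1*3 = 9*I*√5 - 3 = -3 + 9*I*√5 ≈ -3.0 + 20.125*I)
a - U*j(-11, 17) = -46597 - (-3 + 9*I*√5)*3/4 = -46597 - (-9/4 + 27*I*√5/4) = -46597 + (9/4 - 27*I*√5/4) = -186379/4 - 27*I*√5/4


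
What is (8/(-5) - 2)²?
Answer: 324/25 ≈ 12.960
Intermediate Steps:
(8/(-5) - 2)² = (8*(-⅕) - 2)² = (-8/5 - 2)² = (-18/5)² = 324/25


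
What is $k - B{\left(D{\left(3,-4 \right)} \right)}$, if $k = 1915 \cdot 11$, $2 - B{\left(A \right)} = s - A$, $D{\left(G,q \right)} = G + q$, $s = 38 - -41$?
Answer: $21143$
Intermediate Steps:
$s = 79$ ($s = 38 + 41 = 79$)
$B{\left(A \right)} = -77 + A$ ($B{\left(A \right)} = 2 - \left(79 - A\right) = 2 + \left(-79 + A\right) = -77 + A$)
$k = 21065$
$k - B{\left(D{\left(3,-4 \right)} \right)} = 21065 - \left(-77 + \left(3 - 4\right)\right) = 21065 - \left(-77 - 1\right) = 21065 - -78 = 21065 + 78 = 21143$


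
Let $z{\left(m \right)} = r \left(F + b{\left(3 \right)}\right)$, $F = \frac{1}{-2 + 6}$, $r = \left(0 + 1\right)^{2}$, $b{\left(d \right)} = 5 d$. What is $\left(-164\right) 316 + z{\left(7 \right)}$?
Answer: $- \frac{207235}{4} \approx -51809.0$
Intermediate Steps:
$r = 1$ ($r = 1^{2} = 1$)
$F = \frac{1}{4} \approx 0.25$
$z{\left(m \right)} = \frac{61}{4}$ ($z{\left(m \right)} = 1 \left(\frac{1}{4} + 5 \cdot 3\right) = 1 \left(\frac{1}{4} + 15\right) = 1 \cdot \frac{61}{4} = \frac{61}{4}$)
$\left(-164\right) 316 + z{\left(7 \right)} = \left(-164\right) 316 + \frac{61}{4} = -51824 + \frac{61}{4} = - \frac{207235}{4}$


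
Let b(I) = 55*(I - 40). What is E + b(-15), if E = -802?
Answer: -3827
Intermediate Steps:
b(I) = -2200 + 55*I (b(I) = 55*(-40 + I) = -2200 + 55*I)
E + b(-15) = -802 + (-2200 + 55*(-15)) = -802 + (-2200 - 825) = -802 - 3025 = -3827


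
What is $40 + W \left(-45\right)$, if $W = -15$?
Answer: $715$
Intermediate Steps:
$40 + W \left(-45\right) = 40 - -675 = 40 + 675 = 715$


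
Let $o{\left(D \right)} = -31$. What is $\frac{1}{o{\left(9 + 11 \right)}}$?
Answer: $- \frac{1}{31} \approx -0.032258$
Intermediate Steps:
$\frac{1}{o{\left(9 + 11 \right)}} = \frac{1}{-31} = - \frac{1}{31}$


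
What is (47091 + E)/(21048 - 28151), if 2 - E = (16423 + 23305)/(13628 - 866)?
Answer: -300480569/45324243 ≈ -6.6296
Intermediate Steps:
E = -7102/6381 (E = 2 - (16423 + 23305)/(13628 - 866) = 2 - 39728/12762 = 2 - 1*19864/6381 = 2 - 19864/6381 = -7102/6381 ≈ -1.1130)
(47091 + E)/(21048 - 28151) = (47091 - 7102/6381)/(21048 - 28151) = (300480569/6381)/(-7103) = (300480569/6381)*(-1/7103) = -300480569/45324243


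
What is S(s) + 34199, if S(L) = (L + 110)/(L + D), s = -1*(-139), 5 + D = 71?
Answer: 7011044/205 ≈ 34200.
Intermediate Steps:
D = 66 (D = -5 + 71 = 66)
s = 139
S(L) = (110 + L)/(66 + L) (S(L) = (L + 110)/(L + 66) = (110 + L)/(66 + L))
S(s) + 34199 = (110 + 139)/(66 + 139) + 34199 = 249/205 + 34199 = 7011044/205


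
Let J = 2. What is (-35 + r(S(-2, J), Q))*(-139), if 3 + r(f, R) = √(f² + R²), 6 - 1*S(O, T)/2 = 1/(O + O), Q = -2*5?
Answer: 5282 - 695*√41/2 ≈ 3056.9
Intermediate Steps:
Q = -10
S(O, T) = 12 - 1/O (S(O, T) = 12 - 2/(O + O) = 12 - 2*1/(2*O) = 12 - 1/O)
r(f, R) = -3 + √(R² + f²) (r(f, R) = -3 + √(f² + R²) = -3 + √(R² + f²))
(-35 + r(S(-2, J), Q))*(-139) = (-35 + (-3 + √((-10)² + (12 - 1/(-2))²)))*(-139) = (-35 + (-3 + √(100 + (12 - 1*(-½))²)))*(-139) = (-35 + (-3 + √(100 + (12 + ½)²)))*(-139) = (-35 + (-3 + √(100 + (25/2)²)))*(-139) = (-35 + (-3 + √(100 + 625/4)))*(-139) = (-35 + (-3 + √(1025/4)))*(-139) = (-35 + (-3 + 5*√41/2))*(-139) = (-38 + 5*√41/2)*(-139) = 5282 - 695*√41/2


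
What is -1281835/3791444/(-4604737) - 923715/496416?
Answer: -1343897695371937805/722227466988391904 ≈ -1.8608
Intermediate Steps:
-1281835/3791444/(-4604737) - 923715/496416 = -1281835*1/3791444*(-1/4604737) - 923715*1/496416 = -1281835/3791444*(-1/4604737) - 307905/165472 = 1281835/17458602470228 - 307905/165472 = -1343897695371937805/722227466988391904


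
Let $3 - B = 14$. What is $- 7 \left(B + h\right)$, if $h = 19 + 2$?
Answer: $-70$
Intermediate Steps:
$B = -11$ ($B = 3 - 14 = -11$)
$h = 21$
$- 7 \left(B + h\right) = - 7 \left(-11 + 21\right) = \left(-7\right) 10 = -70$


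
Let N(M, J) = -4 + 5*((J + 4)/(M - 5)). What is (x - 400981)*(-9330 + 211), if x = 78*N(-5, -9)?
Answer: 3657612662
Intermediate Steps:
N(M, J) = -4 + 5*(4 + J)/(-5 + M) (N(M, J) = -4 + 5*((4 + J)/(-5 + M)) = -4 + 5*(4 + J)/(-5 + M))
x = -117 (x = 78*((40 - 4*(-5) + 5*(-9))/(-5 - 5)) = 78*((40 + 20 - 45)/(-10)) = 78*(-⅒*15) = 78*(-3/2) = -117)
(x - 400981)*(-9330 + 211) = (-117 - 400981)*(-9330 + 211) = -401098*(-9119) = 3657612662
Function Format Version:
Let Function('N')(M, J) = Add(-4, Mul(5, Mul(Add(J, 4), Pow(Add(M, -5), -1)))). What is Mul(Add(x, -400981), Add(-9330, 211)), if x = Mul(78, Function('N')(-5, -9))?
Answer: 3657612662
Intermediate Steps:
Function('N')(M, J) = Add(-4, Mul(5, Pow(Add(-5, M), -1), Add(4, J))) (Function('N')(M, J) = Add(-4, Mul(5, Mul(Add(4, J), Pow(Add(-5, M), -1)))) = Add(-4, Mul(5, Mul(Pow(Add(-5, M), -1), Add(4, J)))) = Add(-4, Mul(5, Pow(Add(-5, M), -1), Add(4, J))))
x = -117 (x = Mul(78, Mul(Pow(Add(-5, -5), -1), Add(40, Mul(-4, -5), Mul(5, -9)))) = Mul(78, Mul(Pow(-10, -1), Add(40, 20, -45))) = Mul(78, Mul(Rational(-1, 10), 15)) = Mul(78, Rational(-3, 2)) = -117)
Mul(Add(x, -400981), Add(-9330, 211)) = Mul(Add(-117, -400981), Add(-9330, 211)) = Mul(-401098, -9119) = 3657612662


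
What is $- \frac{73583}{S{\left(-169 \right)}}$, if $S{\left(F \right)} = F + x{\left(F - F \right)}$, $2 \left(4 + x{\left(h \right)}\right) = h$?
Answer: $\frac{73583}{173} \approx 425.34$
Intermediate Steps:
$x{\left(h \right)} = -4 + \frac{h}{2}$
$S{\left(F \right)} = -4 + F$ ($S{\left(F \right)} = F + \left(-4 + \frac{F - F}{2}\right) = F + \left(-4 + \frac{1}{2} \cdot 0\right) = F + \left(-4 + 0\right) = F - 4 = -4 + F$)
$- \frac{73583}{S{\left(-169 \right)}} = - \frac{73583}{-4 - 169} = - \frac{73583}{-173} = \left(-73583\right) \left(- \frac{1}{173}\right) = \frac{73583}{173}$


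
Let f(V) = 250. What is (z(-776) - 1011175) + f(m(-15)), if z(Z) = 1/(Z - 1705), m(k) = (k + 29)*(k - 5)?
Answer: -2508104926/2481 ≈ -1.0109e+6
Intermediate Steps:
m(k) = (-5 + k)*(29 + k) (m(k) = (29 + k)*(-5 + k) = (-5 + k)*(29 + k))
z(Z) = 1/(-1705 + Z)
(z(-776) - 1011175) + f(m(-15)) = (1/(-1705 - 776) - 1011175) + 250 = (1/(-2481) - 1011175) + 250 = (-1/2481 - 1011175) + 250 = -2508725176/2481 + 250 = -2508104926/2481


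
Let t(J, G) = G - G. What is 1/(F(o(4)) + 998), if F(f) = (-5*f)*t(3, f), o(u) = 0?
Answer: 1/998 ≈ 0.0010020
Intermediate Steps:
t(J, G) = 0
F(f) = 0 (F(f) = -5*f*0 = 0)
1/(F(o(4)) + 998) = 1/(0 + 998) = 1/998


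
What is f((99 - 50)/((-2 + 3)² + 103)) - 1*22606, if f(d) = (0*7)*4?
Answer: -22606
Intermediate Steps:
f(d) = 0 (f(d) = 0*4 = 0)
f((99 - 50)/((-2 + 3)² + 103)) - 1*22606 = 0 - 1*22606 = 0 - 22606 = -22606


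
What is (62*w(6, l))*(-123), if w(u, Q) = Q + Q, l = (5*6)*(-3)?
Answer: 1372680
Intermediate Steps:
l = -90 (l = 30*(-3) = -90)
w(u, Q) = 2*Q
(62*w(6, l))*(-123) = (62*(2*(-90)))*(-123) = (62*(-180))*(-123) = -11160*(-123) = 1372680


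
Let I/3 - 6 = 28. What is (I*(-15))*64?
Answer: -97920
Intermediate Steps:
I = 102 (I = 18 + 3*28 = 18 + 84 = 102)
(I*(-15))*64 = (102*(-15))*64 = -1530*64 = -97920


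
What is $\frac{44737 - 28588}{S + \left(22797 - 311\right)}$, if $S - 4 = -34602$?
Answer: $- \frac{16149}{12112} \approx -1.3333$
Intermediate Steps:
$S = -34598$ ($S = 4 - 34602 = -34598$)
$\frac{44737 - 28588}{S + \left(22797 - 311\right)} = \frac{44737 - 28588}{-34598 + \left(22797 - 311\right)} = \frac{16149}{-34598 + \left(22797 - 311\right)} = \frac{16149}{-34598 + 22486} = \frac{16149}{-12112} = 16149 \left(- \frac{1}{12112}\right) = - \frac{16149}{12112}$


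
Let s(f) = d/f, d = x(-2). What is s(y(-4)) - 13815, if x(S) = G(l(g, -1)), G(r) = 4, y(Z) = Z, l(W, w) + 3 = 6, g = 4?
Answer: -13816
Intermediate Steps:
l(W, w) = 3 (l(W, w) = -3 + 6 = 3)
x(S) = 4
d = 4
s(f) = 4/f
s(y(-4)) - 13815 = 4/(-4) - 13815 = 4*(-1/4) - 13815 = -1 - 13815 = -13816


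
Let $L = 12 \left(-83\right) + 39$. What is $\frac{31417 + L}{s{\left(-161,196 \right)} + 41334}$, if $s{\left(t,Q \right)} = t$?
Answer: $\frac{30460}{41173} \approx 0.73981$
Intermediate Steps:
$L = -957$ ($L = -996 + 39 = -957$)
$\frac{31417 + L}{s{\left(-161,196 \right)} + 41334} = \frac{31417 - 957}{-161 + 41334} = \frac{30460}{41173}$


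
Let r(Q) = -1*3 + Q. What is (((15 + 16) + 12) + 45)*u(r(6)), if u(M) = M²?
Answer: 792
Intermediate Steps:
r(Q) = -3 + Q
(((15 + 16) + 12) + 45)*u(r(6)) = (((15 + 16) + 12) + 45)*(-3 + 6)² = ((31 + 12) + 45)*3² = (43 + 45)*9 = 88*9 = 792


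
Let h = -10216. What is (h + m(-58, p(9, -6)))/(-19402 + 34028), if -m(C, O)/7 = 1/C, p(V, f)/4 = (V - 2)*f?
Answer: -592521/848308 ≈ -0.69847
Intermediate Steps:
p(V, f) = 4*f*(-2 + V) (p(V, f) = 4*((V - 2)*f) = 4*((-2 + V)*f) = 4*(f*(-2 + V)) = 4*f*(-2 + V))
m(C, O) = -7/C
(h + m(-58, p(9, -6)))/(-19402 + 34028) = (-10216 - 7/(-58))/(-19402 + 34028) = (-10216 - 7*(-1/58))/14626 = (-10216 + 7/58)*(1/14626) = -592521/58*1/14626 = -592521/848308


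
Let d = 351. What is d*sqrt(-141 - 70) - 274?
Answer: -274 + 351*I*sqrt(211) ≈ -274.0 + 5098.6*I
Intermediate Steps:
d*sqrt(-141 - 70) - 274 = 351*sqrt(-141 - 70) - 274 = 351*sqrt(-211) - 274 = 351*(I*sqrt(211)) - 274 = 351*I*sqrt(211) - 274 = -274 + 351*I*sqrt(211)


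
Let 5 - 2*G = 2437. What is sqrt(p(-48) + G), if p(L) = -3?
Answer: I*sqrt(1219) ≈ 34.914*I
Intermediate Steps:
G = -1216 (G = 5/2 - 1/2*2437 = 5/2 - 2437/2 = -1216)
sqrt(p(-48) + G) = sqrt(-3 - 1216) = sqrt(-1219) = I*sqrt(1219)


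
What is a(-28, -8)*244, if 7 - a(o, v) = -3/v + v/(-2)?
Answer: 1281/2 ≈ 640.50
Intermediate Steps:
a(o, v) = 7 + v/2 + 3/v (a(o, v) = 7 - (-3/v + v/(-2)) = 7 - (-3/v + v*(-½)) = 7 - (-3/v - v/2) = 7 + (v/2 + 3/v) = 7 + v/2 + 3/v)
a(-28, -8)*244 = (7 + (½)*(-8) + 3/(-8))*244 = (7 - 4 + 3*(-⅛))*244 = (7 - 4 - 3/8)*244 = (21/8)*244 = 1281/2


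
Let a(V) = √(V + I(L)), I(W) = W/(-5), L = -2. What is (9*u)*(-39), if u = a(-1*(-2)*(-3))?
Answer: -702*I*√35/5 ≈ -830.62*I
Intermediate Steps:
I(W) = -W/5 (I(W) = W*(-⅕) = -W/5)
a(V) = √(⅖ + V) (a(V) = √(V - ⅕*(-2)) = √(V + ⅖) = √(⅖ + V))
u = 2*I*√35/5 (u = √(10 + 25*(-1*(-2)*(-3)))/5 = √(10 + 25*(2*(-3)))/5 = √(10 + 25*(-6))/5 = √(10 - 150)/5 = √(-140)/5 = (2*I*√35)/5 = 2*I*√35/5 ≈ 2.3664*I)
(9*u)*(-39) = (9*(2*I*√35/5))*(-39) = (18*I*√35/5)*(-39) = -702*I*√35/5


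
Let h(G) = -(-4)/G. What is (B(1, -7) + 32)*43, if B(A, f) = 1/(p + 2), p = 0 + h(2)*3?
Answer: 11051/8 ≈ 1381.4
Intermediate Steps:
h(G) = 4/G
p = 6 (p = 0 + (4/2)*3 = 0 + (4*(½))*3 = 0 + 2*3 = 0 + 6 = 6)
B(A, f) = ⅛ (B(A, f) = 1/(6 + 2) = 1/8 = ⅛)
(B(1, -7) + 32)*43 = (⅛ + 32)*43 = (257/8)*43 = 11051/8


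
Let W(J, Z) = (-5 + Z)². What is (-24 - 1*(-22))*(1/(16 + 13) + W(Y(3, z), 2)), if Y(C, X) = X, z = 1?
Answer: -524/29 ≈ -18.069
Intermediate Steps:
(-24 - 1*(-22))*(1/(16 + 13) + W(Y(3, z), 2)) = (-24 - 1*(-22))*(1/(16 + 13) + (-5 + 2)²) = (-24 + 22)*(1/29 + (-3)²) = -2*(1/29 + 9) = -2*262/29 = -524/29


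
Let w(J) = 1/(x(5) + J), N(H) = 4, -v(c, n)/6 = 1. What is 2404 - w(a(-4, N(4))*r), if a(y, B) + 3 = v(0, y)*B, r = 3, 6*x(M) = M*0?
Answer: 194725/81 ≈ 2404.0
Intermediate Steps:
x(M) = 0 (x(M) = (M*0)/6 = (⅙)*0 = 0)
v(c, n) = -6 (v(c, n) = -6*1 = -6)
a(y, B) = -3 - 6*B
w(J) = 1/J (w(J) = 1/(0 + J) = 1/J)
2404 - w(a(-4, N(4))*r) = 2404 - 1/((-3 - 6*4)*3) = 2404 - 1/((-3 - 24)*3) = 2404 - 1/((-27*3)) = 2404 - 1/(-81) = 2404 - 1*(-1/81) = 2404 + 1/81 = 194725/81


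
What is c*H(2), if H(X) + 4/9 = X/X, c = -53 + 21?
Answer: -160/9 ≈ -17.778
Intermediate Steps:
c = -32
H(X) = 5/9 (H(X) = -4/9 + X/X = -4/9 + 1 = 5/9)
c*H(2) = -32*5/9 = -160/9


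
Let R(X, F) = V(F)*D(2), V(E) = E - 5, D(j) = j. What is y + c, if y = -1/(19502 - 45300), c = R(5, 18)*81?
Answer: 54330589/25798 ≈ 2106.0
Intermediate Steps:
V(E) = -5 + E
R(X, F) = -10 + 2*F (R(X, F) = (-5 + F)*2 = -10 + 2*F)
c = 2106 (c = (-10 + 2*18)*81 = (-10 + 36)*81 = 26*81 = 2106)
y = 1/25798 (y = -1/(-25798) = -1*(-1/25798) = 1/25798 ≈ 3.8763e-5)
y + c = 1/25798 + 2106 = 54330589/25798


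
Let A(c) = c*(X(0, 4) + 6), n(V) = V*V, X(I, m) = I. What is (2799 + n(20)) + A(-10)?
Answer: 3139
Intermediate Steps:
n(V) = V²
A(c) = 6*c (A(c) = c*(0 + 6) = c*6 = 6*c)
(2799 + n(20)) + A(-10) = (2799 + 20²) + 6*(-10) = (2799 + 400) - 60 = 3199 - 60 = 3139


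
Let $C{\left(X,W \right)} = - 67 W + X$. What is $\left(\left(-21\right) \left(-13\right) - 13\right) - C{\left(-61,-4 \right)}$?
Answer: $53$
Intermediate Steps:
$C{\left(X,W \right)} = X - 67 W$
$\left(\left(-21\right) \left(-13\right) - 13\right) - C{\left(-61,-4 \right)} = \left(\left(-21\right) \left(-13\right) - 13\right) - \left(-61 - -268\right) = \left(273 - 13\right) - \left(-61 + 268\right) = 260 - 207 = 53$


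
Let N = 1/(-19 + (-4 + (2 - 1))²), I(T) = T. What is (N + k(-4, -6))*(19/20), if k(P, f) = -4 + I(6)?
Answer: 361/200 ≈ 1.8050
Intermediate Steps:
k(P, f) = 2 (k(P, f) = -4 + 6 = 2)
N = -⅒ (N = 1/(-19 + (-4 + 1)²) = 1/(-19 + (-3)²) = 1/(-19 + 9) = 1/(-10) = -⅒ ≈ -0.10000)
(N + k(-4, -6))*(19/20) = (-⅒ + 2)*(19/20) = 19*(19*(1/20))/10 = (19/10)*(19/20) = 361/200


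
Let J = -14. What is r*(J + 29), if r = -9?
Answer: -135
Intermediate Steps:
r*(J + 29) = -9*(-14 + 29) = -9*15 = -135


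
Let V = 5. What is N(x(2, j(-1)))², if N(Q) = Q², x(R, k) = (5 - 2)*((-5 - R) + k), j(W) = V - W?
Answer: 81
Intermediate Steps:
j(W) = 5 - W
x(R, k) = -15 - 3*R + 3*k (x(R, k) = 3*(-5 + k - R) = -15 - 3*R + 3*k)
N(x(2, j(-1)))² = ((-15 - 3*2 + 3*(5 - 1*(-1)))²)² = ((-15 - 6 + 3*(5 + 1))²)² = ((-15 - 6 + 3*6)²)² = ((-15 - 6 + 18)²)² = ((-3)²)² = 9² = 81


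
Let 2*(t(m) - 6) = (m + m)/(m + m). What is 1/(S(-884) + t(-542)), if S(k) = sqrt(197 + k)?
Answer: 26/2917 - 4*I*sqrt(687)/2917 ≈ 0.0089133 - 0.035942*I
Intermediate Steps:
t(m) = 13/2 (t(m) = 6 + ((m + m)/(m + m))/2 = 6 + ((2*m)/((2*m)))/2 = 6 + ((2*m)*(1/(2*m)))/2 = 6 + (1/2)*1 = 6 + 1/2 = 13/2)
1/(S(-884) + t(-542)) = 1/(sqrt(197 - 884) + 13/2) = 1/(sqrt(-687) + 13/2) = 1/(I*sqrt(687) + 13/2) = 1/(13/2 + I*sqrt(687))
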